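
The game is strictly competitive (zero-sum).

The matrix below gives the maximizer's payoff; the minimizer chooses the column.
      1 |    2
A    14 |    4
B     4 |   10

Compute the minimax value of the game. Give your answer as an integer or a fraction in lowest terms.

Row minima are 4 and 4, so the maximizer's maximin is 4; column maxima are 14 and 10, so the minimizer's minimax is 10. These differ, so the equilibrium is in mixed strategies.
Let the maximizer play A with probability p. The minimizer is indifferent when 14p + 4(1−p) = 4p + 10(1−p), giving p = 3/8.
Let the minimizer play 1 with probability q. The maximizer is indifferent when 14q + 4(1−q) = 4q + 10(1−q), giving q = 3/8.
The value is 14·(3/8) + (4)·(5/8) = 31/4.

31/4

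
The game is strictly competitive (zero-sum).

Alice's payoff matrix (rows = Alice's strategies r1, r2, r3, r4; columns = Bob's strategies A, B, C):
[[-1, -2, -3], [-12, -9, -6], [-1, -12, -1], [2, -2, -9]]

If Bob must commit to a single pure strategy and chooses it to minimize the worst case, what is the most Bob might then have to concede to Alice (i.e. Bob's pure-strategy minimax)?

-2

The worst case (largest entry) in each column is A: 2, B: -2, C: -1.
The best (smallest) of these is -2.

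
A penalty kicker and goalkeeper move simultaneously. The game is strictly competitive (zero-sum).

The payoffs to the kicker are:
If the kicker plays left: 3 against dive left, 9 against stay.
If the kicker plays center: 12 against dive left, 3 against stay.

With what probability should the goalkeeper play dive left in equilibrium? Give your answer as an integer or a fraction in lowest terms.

2/5

Row minima are 3 and 3, so the kicker's maximin is 3; column maxima are 12 and 9, so the goalkeeper's minimax is 9. These differ, so the equilibrium is in mixed strategies.
Let the goalkeeper play dive left with probability q. The kicker is indifferent when 3q + 9(1−q) = 12q + 3(1−q), giving q = 2/5.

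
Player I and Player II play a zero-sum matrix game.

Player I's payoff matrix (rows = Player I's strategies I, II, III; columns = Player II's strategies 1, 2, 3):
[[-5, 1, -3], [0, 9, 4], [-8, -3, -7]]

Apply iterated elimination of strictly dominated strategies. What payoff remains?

Row III is strictly dominated by row I (-5>-8, 1>-3, -3>-7); eliminate III.
Column 3 is strictly dominated by 1 for Player II (-5<-3, 0<4); eliminate 3.
Row I is strictly dominated by row II (0>-5, 9>1); eliminate I.
Column 2 is strictly dominated by 1 for Player II (0<9); eliminate 2.
Only (II, 1) remains, with payoff 0.

0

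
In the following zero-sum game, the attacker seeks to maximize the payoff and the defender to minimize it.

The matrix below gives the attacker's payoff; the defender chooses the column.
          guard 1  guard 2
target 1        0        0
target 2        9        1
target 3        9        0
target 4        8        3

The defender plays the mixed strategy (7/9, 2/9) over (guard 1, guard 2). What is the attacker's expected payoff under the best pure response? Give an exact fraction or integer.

65/9

target 1: (0)·(7/9) + (0)·(2/9) = 0.
target 2: (9)·(7/9) + (1)·(2/9) = 65/9.
target 3: (9)·(7/9) + (0)·(2/9) = 7.
target 4: (8)·(7/9) + (3)·(2/9) = 62/9.
The best pure response is target 2 with expected payoff 65/9.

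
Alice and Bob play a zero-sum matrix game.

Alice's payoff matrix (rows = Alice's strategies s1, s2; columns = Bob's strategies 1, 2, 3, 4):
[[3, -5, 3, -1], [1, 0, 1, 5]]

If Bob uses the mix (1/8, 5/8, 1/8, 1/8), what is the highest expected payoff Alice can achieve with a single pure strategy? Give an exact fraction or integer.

7/8

s1: (3)·(1/8) + (-5)·(5/8) + (3)·(1/8) + (-1)·(1/8) = -5/2.
s2: (1)·(1/8) + (0)·(5/8) + (1)·(1/8) + (5)·(1/8) = 7/8.
The best pure response is s2 with expected payoff 7/8.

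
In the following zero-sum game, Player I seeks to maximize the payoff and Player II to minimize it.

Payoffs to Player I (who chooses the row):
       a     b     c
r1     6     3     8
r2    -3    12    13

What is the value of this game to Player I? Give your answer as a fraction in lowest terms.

Column c is strictly dominated by b for Player II (it gives Player I more in every row).
The remaining 2×2 game on (r1, r2) × (a, b) has no saddle point. Let Player I play r1 with probability p; indifference gives 6p − 3(1−p) = 3p + 12(1−p), so p = 5/6.
Similarly Player II's optimal q on a is 1/2, and the value is 6·(1/2) + (3)·(1/2) = 9/2.

9/2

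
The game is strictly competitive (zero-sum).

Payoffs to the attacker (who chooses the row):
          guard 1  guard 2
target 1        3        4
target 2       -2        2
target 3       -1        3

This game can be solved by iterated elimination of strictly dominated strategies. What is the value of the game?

3

Column guard 2 is strictly dominated by guard 1 for the defender (3<4, -2<2, -1<3); eliminate guard 2.
Row target 2 is strictly dominated by row target 1 (3>-2); eliminate target 2.
Row target 3 is strictly dominated by row target 1 (3>-1); eliminate target 3.
Only (target 1, guard 1) remains, with payoff 3.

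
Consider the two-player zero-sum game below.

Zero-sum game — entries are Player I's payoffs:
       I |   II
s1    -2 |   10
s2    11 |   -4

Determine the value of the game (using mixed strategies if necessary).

Row minima are -2 and -4, so Player I's maximin is -2; column maxima are 11 and 10, so Player II's minimax is 10. These differ, so the equilibrium is in mixed strategies.
Let Player I play s1 with probability p. Player II is indifferent when −2p + 11(1−p) = 10p − 4(1−p), giving p = 5/9.
Let Player II play I with probability q. Player I is indifferent when −2q + 10(1−q) = 11q − 4(1−q), giving q = 14/27.
The value is -2·(14/27) + (10)·(13/27) = 34/9.

34/9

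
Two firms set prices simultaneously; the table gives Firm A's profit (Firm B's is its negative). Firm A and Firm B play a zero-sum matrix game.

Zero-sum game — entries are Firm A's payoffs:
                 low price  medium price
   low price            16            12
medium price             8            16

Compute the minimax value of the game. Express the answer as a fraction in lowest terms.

40/3

Row minima are 12 and 8, so Firm A's maximin is 12; column maxima are 16 and 16, so Firm B's minimax is 16. These differ, so the equilibrium is in mixed strategies.
Let Firm A play low price with probability p. Firm B is indifferent when 16p + 8(1−p) = 12p + 16(1−p), giving p = 2/3.
Let Firm B play low price with probability q. Firm A is indifferent when 16q + 12(1−q) = 8q + 16(1−q), giving q = 1/3.
The value is 16·(1/3) + (12)·(2/3) = 40/3.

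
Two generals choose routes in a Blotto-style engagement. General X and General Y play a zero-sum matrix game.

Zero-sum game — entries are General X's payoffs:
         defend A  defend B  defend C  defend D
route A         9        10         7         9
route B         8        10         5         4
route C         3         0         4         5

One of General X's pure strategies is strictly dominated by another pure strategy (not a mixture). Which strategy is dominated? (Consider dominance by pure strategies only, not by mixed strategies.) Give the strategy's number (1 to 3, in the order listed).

3

Compare route C with route A: 9 > 3, 10 > 0, 7 > 4, 9 > 5.
So route A strictly dominates route C for General X; route C is strictly dominated.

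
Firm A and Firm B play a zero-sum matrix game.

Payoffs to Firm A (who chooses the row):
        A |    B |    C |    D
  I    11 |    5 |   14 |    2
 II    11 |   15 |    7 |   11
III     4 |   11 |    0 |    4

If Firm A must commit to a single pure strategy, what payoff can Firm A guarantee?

The worst-case payoff for each row is I: 2, II: 7, III: 0.
The best of these is 7.

7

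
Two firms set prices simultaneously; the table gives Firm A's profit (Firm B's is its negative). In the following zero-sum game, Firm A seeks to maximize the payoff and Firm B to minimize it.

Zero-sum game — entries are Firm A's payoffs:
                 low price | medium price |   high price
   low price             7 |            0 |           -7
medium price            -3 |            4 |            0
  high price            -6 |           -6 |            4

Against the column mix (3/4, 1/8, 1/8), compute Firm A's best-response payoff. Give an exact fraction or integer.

35/8

low price: (7)·(3/4) + (0)·(1/8) + (-7)·(1/8) = 35/8.
medium price: (-3)·(3/4) + (4)·(1/8) + (0)·(1/8) = -7/4.
high price: (-6)·(3/4) + (-6)·(1/8) + (4)·(1/8) = -19/4.
The best pure response is low price with expected payoff 35/8.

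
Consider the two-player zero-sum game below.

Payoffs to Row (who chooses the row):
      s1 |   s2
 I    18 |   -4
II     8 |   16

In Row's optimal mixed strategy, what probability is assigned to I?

Row minima are -4 and 8, so Row's maximin is 8; column maxima are 18 and 16, so Column's minimax is 16. These differ, so the equilibrium is in mixed strategies.
Let Row play I with probability p. Column is indifferent when 18p + 8(1−p) = −4p + 16(1−p), giving p = 4/15.

4/15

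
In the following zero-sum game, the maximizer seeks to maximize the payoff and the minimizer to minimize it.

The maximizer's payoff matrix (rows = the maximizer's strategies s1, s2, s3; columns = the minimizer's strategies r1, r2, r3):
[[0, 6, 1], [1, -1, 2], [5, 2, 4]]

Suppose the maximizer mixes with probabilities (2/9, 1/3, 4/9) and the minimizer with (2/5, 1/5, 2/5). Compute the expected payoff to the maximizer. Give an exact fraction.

Against (2/5, 1/5, 2/5), each row's expected payoff is s1: 8/5; s2: 1; s3: 4.
Taking the (2/9, 1/3, 4/9)-weighted average: (2/9)·(8/5) + (1/3)·(1) + (4/9)·(4) = 37/15.

37/15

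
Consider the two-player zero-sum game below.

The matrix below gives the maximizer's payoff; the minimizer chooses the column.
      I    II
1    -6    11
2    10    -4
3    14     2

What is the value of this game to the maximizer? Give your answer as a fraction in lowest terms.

Row 2 is strictly dominated by row 3, so the maximizer never plays it.
The remaining 2×2 game on (1, 3) × (I, II) has no saddle point. Let the maximizer play 1 with probability p; indifference gives −6p + 14(1−p) = 11p + 2(1−p), so p = 12/29.
Similarly the minimizer's optimal q on I is 9/29, and the value is -6·(9/29) + (11)·(20/29) = 166/29.

166/29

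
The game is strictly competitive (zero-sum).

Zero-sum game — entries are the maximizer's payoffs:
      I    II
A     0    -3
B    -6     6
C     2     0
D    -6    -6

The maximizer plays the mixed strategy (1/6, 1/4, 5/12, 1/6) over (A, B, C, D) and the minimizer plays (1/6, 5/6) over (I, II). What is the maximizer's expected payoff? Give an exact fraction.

Against (1/6, 5/6), each row's expected payoff is A: -5/2; B: 4; C: 1/3; D: -6.
Taking the (1/6, 1/4, 5/12, 1/6)-weighted average: (1/6)·(-5/2) + (1/4)·(4) + (5/12)·(1/3) + (1/6)·(-6) = -5/18.

-5/18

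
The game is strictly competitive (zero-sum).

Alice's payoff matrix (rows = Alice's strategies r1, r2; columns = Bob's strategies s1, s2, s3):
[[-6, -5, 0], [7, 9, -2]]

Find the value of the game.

-4/5

Column s2 is strictly dominated by s1 for Bob (it gives Alice more in every row).
The remaining 2×2 game on (r1, r2) × (s1, s3) has no saddle point. Let Alice play r1 with probability p; indifference gives −6p + 7(1−p) = −2(1−p), so p = 3/5.
Similarly Bob's optimal q on s1 is 2/15, and the value is -6·(2/15) + (0)·(13/15) = -4/5.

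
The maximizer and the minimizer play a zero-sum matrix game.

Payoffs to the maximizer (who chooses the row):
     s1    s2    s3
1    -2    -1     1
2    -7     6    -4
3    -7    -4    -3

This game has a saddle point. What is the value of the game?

Row minima: -2, -7, -7 → the maximizer's maximin is -2.
Column maxima: -2, 6, 1 → the minimizer's minimax is -2.
They coincide at (1, s1), so the value is -2.

-2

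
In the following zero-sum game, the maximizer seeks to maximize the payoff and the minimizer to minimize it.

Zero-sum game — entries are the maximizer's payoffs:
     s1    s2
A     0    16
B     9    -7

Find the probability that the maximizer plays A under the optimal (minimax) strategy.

Row minima are 0 and -7, so the maximizer's maximin is 0; column maxima are 9 and 16, so the minimizer's minimax is 9. These differ, so the equilibrium is in mixed strategies.
Let the maximizer play A with probability p. The minimizer is indifferent when 9(1−p) = 16p − 7(1−p), giving p = 1/2.

1/2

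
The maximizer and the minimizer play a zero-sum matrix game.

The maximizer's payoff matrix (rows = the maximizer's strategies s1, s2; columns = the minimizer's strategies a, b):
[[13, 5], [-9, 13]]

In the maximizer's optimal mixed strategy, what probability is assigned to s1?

Row minima are 5 and -9, so the maximizer's maximin is 5; column maxima are 13 and 13, so the minimizer's minimax is 13. These differ, so the equilibrium is in mixed strategies.
Let the maximizer play s1 with probability p. The minimizer is indifferent when 13p − 9(1−p) = 5p + 13(1−p), giving p = 11/15.

11/15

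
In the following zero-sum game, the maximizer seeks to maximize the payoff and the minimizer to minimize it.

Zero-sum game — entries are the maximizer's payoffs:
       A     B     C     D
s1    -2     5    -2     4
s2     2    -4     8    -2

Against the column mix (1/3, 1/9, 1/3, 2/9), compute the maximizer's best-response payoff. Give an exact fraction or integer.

22/9

s1: (-2)·(1/3) + (5)·(1/9) + (-2)·(1/3) + (4)·(2/9) = 1/9.
s2: (2)·(1/3) + (-4)·(1/9) + (8)·(1/3) + (-2)·(2/9) = 22/9.
The best pure response is s2 with expected payoff 22/9.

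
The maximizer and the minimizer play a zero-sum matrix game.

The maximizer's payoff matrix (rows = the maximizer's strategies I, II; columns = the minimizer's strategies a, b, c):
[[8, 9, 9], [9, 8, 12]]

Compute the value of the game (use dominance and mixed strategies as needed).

17/2

Column c is strictly dominated by a for the minimizer (it gives the maximizer more in every row).
The remaining 2×2 game on (I, II) × (a, b) has no saddle point. Let the maximizer play I with probability p; indifference gives 8p + 9(1−p) = 9p + 8(1−p), so p = 1/2.
Similarly the minimizer's optimal q on a is 1/2, and the value is 8·(1/2) + (9)·(1/2) = 17/2.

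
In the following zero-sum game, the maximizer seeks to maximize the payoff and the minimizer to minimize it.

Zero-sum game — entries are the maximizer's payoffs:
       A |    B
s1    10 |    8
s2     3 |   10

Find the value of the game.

Row minima are 8 and 3, so the maximizer's maximin is 8; column maxima are 10 and 10, so the minimizer's minimax is 10. These differ, so the equilibrium is in mixed strategies.
Let the maximizer play s1 with probability p. The minimizer is indifferent when 10p + 3(1−p) = 8p + 10(1−p), giving p = 7/9.
Let the minimizer play A with probability q. The maximizer is indifferent when 10q + 8(1−q) = 3q + 10(1−q), giving q = 2/9.
The value is 10·(2/9) + (8)·(7/9) = 76/9.

76/9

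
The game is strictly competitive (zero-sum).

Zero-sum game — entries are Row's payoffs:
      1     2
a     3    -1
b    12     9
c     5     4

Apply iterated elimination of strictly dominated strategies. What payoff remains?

9

Row a is strictly dominated by row b (12>3, 9>-1); eliminate a.
Column 1 is strictly dominated by 2 for Column (9<12, 4<5); eliminate 1.
Row c is strictly dominated by row b (9>4); eliminate c.
Only (b, 2) remains, with payoff 9.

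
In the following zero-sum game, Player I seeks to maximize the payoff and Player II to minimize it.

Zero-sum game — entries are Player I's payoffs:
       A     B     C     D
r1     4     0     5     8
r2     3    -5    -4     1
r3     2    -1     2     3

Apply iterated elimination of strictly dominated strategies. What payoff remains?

Row r3 is strictly dominated by row r1 (4>2, 0>-1, 5>2, 8>3); eliminate r3.
Column D is strictly dominated by B for Player II (0<8, -5<1); eliminate D.
Column A is strictly dominated by B for Player II (0<4, -5<3); eliminate A.
Column C is strictly dominated by B for Player II (0<5, -5<-4); eliminate C.
Row r2 is strictly dominated by row r1 (0>-5); eliminate r2.
Only (r1, B) remains, with payoff 0.

0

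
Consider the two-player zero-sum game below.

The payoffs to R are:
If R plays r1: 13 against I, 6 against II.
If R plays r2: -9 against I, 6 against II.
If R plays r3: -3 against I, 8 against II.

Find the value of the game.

61/9

Row r2 is strictly dominated by row r3, so R never plays it.
The remaining 2×2 game on (r1, r3) × (I, II) has no saddle point. Let R play r1 with probability p; indifference gives 13p − 3(1−p) = 6p + 8(1−p), so p = 11/18.
Similarly C's optimal q on I is 1/9, and the value is 13·(1/9) + (6)·(8/9) = 61/9.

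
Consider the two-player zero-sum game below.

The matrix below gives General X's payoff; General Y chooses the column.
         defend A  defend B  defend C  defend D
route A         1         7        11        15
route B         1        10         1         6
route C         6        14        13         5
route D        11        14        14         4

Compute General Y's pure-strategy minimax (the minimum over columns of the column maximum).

The worst case (largest entry) in each column is defend A: 11, defend B: 14, defend C: 14, defend D: 15.
The best (smallest) of these is 11.

11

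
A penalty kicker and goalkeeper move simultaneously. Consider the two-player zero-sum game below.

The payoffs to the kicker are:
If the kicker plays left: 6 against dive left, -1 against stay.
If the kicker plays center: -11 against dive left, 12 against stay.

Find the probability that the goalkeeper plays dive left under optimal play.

Row minima are -1 and -11, so the kicker's maximin is -1; column maxima are 6 and 12, so the goalkeeper's minimax is 6. These differ, so the equilibrium is in mixed strategies.
Let the goalkeeper play dive left with probability q. The kicker is indifferent when 6q − (1−q) = −11q + 12(1−q), giving q = 13/30.

13/30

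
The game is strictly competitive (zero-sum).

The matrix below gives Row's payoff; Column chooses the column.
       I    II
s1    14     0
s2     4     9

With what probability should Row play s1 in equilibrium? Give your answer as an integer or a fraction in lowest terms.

Row minima are 0 and 4, so Row's maximin is 4; column maxima are 14 and 9, so Column's minimax is 9. These differ, so the equilibrium is in mixed strategies.
Let Row play s1 with probability p. Column is indifferent when 14p + 4(1−p) = 9(1−p), giving p = 5/19.

5/19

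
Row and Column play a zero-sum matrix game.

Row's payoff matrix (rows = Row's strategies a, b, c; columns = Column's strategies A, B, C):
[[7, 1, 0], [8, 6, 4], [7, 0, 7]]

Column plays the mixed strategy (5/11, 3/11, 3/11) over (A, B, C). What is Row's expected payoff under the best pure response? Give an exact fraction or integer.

70/11

a: (7)·(5/11) + (1)·(3/11) + (0)·(3/11) = 38/11.
b: (8)·(5/11) + (6)·(3/11) + (4)·(3/11) = 70/11.
c: (7)·(5/11) + (0)·(3/11) + (7)·(3/11) = 56/11.
The best pure response is b with expected payoff 70/11.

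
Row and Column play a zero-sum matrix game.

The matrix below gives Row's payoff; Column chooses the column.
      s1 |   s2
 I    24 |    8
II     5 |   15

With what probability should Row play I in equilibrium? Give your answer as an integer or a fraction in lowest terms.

Row minima are 8 and 5, so Row's maximin is 8; column maxima are 24 and 15, so Column's minimax is 15. These differ, so the equilibrium is in mixed strategies.
Let Row play I with probability p. Column is indifferent when 24p + 5(1−p) = 8p + 15(1−p), giving p = 5/13.

5/13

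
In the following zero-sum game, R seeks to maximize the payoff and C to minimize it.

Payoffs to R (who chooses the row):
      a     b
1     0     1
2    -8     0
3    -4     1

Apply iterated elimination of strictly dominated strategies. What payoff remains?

0

Column b is strictly dominated by a for C (0<1, -8<0, -4<1); eliminate b.
Row 2 is strictly dominated by row 1 (0>-8); eliminate 2.
Row 3 is strictly dominated by row 1 (0>-4); eliminate 3.
Only (1, a) remains, with payoff 0.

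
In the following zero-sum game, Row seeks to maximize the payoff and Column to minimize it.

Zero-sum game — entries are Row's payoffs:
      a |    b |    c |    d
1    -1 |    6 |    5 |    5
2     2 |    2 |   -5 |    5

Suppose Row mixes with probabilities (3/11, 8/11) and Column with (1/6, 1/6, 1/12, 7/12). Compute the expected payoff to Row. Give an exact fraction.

227/66

Against (1/6, 1/6, 1/12, 7/12), each row's expected payoff is 1: 25/6; 2: 19/6.
Taking the (3/11, 8/11)-weighted average: (3/11)·(25/6) + (8/11)·(19/6) = 227/66.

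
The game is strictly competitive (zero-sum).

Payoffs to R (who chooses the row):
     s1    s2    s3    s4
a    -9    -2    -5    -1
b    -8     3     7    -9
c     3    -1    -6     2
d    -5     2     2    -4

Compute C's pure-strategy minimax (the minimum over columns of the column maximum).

The worst case (largest entry) in each column is s1: 3, s2: 3, s3: 7, s4: 2.
The best (smallest) of these is 2.

2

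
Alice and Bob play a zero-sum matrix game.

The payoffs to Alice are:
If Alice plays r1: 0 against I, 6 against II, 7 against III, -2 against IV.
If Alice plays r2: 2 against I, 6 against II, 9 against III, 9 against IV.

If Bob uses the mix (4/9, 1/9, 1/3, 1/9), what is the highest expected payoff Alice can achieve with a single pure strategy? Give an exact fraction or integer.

50/9

r1: (0)·(4/9) + (6)·(1/9) + (7)·(1/3) + (-2)·(1/9) = 25/9.
r2: (2)·(4/9) + (6)·(1/9) + (9)·(1/3) + (9)·(1/9) = 50/9.
The best pure response is r2 with expected payoff 50/9.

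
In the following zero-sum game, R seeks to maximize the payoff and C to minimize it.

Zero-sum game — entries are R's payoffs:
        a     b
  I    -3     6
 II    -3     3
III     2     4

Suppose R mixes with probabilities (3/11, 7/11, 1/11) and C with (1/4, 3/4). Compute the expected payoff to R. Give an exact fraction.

Against (1/4, 3/4), each row's expected payoff is I: 15/4; II: 3/2; III: 7/2.
Taking the (3/11, 7/11, 1/11)-weighted average: (3/11)·(15/4) + (7/11)·(3/2) + (1/11)·(7/2) = 101/44.

101/44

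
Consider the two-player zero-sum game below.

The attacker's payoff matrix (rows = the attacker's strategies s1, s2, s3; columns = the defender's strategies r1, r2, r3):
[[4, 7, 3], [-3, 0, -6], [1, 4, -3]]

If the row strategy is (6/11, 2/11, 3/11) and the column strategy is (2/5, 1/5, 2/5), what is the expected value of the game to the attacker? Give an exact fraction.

18/11

Against (2/5, 1/5, 2/5), each row's expected payoff is s1: 21/5; s2: -18/5; s3: 0.
Taking the (6/11, 2/11, 3/11)-weighted average: (6/11)·(21/5) + (2/11)·(-18/5) + (3/11)·(0) = 18/11.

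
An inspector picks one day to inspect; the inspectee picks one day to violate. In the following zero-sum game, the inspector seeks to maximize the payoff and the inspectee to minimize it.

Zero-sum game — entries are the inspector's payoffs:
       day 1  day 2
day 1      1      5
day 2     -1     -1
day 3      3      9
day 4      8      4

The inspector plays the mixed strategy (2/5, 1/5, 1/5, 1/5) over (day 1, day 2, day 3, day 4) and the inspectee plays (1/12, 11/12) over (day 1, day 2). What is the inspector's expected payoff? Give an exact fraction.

127/30

Against (1/12, 11/12), each row's expected payoff is day 1: 14/3; day 2: -1; day 3: 17/2; day 4: 13/3.
Taking the (2/5, 1/5, 1/5, 1/5)-weighted average: (2/5)·(14/3) + (1/5)·(-1) + (1/5)·(17/2) + (1/5)·(13/3) = 127/30.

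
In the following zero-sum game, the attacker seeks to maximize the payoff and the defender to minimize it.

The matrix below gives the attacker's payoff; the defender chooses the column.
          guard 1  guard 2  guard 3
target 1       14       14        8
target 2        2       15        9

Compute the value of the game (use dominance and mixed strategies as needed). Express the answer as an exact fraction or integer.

Column guard 2 is strictly dominated by guard 3 for the defender (it gives the attacker more in every row).
The remaining 2×2 game on (target 1, target 2) × (guard 1, guard 3) has no saddle point. Let the attacker play target 1 with probability p; indifference gives 14p + 2(1−p) = 8p + 9(1−p), so p = 7/13.
Similarly the defender's optimal q on guard 1 is 1/13, and the value is 14·(1/13) + (8)·(12/13) = 110/13.

110/13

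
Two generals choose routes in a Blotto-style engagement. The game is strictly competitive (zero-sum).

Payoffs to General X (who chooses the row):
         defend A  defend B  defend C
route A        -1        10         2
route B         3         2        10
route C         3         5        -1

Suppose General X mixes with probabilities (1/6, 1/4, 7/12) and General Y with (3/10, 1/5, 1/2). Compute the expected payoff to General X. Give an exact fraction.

Against (3/10, 1/5, 1/2), each row's expected payoff is route A: 27/10; route B: 63/10; route C: 7/5.
Taking the (1/6, 1/4, 7/12)-weighted average: (1/6)·(27/10) + (1/4)·(63/10) + (7/12)·(7/5) = 341/120.

341/120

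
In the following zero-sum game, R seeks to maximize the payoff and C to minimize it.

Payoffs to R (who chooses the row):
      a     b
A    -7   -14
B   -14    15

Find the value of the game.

Row minima are -14 and -14, so R's maximin is -14; column maxima are -7 and 15, so C's minimax is -7. These differ, so the equilibrium is in mixed strategies.
Let R play A with probability p. C is indifferent when −7p − 14(1−p) = −14p + 15(1−p), giving p = 29/36.
Let C play a with probability q. R is indifferent when −7q − 14(1−q) = −14q + 15(1−q), giving q = 29/36.
The value is -7·(29/36) + (-14)·(7/36) = -301/36.

-301/36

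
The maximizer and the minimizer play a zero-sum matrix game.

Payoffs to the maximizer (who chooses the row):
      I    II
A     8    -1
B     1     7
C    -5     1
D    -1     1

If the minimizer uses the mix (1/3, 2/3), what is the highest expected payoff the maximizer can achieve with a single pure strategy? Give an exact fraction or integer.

A: (8)·(1/3) + (-1)·(2/3) = 2.
B: (1)·(1/3) + (7)·(2/3) = 5.
C: (-5)·(1/3) + (1)·(2/3) = -1.
D: (-1)·(1/3) + (1)·(2/3) = 1/3.
The best pure response is B with expected payoff 5.

5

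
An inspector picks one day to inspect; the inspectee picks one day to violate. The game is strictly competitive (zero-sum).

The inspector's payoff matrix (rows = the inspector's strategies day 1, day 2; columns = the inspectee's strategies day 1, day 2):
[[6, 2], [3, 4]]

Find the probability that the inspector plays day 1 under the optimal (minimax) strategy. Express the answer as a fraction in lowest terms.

1/5

Row minima are 2 and 3, so the inspector's maximin is 3; column maxima are 6 and 4, so the inspectee's minimax is 4. These differ, so the equilibrium is in mixed strategies.
Let the inspector play day 1 with probability p. The inspectee is indifferent when 6p + 3(1−p) = 2p + 4(1−p), giving p = 1/5.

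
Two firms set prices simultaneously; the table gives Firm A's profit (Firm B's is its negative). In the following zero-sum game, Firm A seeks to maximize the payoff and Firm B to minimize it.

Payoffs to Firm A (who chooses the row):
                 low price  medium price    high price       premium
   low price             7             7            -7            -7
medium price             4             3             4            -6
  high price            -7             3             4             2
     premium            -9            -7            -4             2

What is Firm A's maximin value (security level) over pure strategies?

-6

The worst-case payoff for each row is low price: -7, medium price: -6, high price: -7, premium: -9.
The best of these is -6.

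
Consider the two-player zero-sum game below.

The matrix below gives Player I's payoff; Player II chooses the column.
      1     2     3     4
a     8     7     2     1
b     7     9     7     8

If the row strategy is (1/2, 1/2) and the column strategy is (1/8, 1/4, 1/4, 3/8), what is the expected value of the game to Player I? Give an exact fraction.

Against (1/8, 1/4, 1/4, 3/8), each row's expected payoff is a: 29/8; b: 63/8.
Taking the (1/2, 1/2)-weighted average: (1/2)·(29/8) + (1/2)·(63/8) = 23/4.

23/4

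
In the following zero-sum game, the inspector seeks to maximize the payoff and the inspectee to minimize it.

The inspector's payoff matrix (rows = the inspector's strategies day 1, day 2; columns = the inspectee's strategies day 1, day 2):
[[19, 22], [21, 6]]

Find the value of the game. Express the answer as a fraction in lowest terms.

58/3

Row minima are 19 and 6, so the inspector's maximin is 19; column maxima are 21 and 22, so the inspectee's minimax is 21. These differ, so the equilibrium is in mixed strategies.
Let the inspector play day 1 with probability p. The inspectee is indifferent when 19p + 21(1−p) = 22p + 6(1−p), giving p = 5/6.
Let the inspectee play day 1 with probability q. The inspector is indifferent when 19q + 22(1−q) = 21q + 6(1−q), giving q = 8/9.
The value is 19·(8/9) + (22)·(1/9) = 58/3.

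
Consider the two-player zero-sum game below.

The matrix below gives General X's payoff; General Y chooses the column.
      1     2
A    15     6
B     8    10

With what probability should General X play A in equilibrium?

Row minima are 6 and 8, so General X's maximin is 8; column maxima are 15 and 10, so General Y's minimax is 10. These differ, so the equilibrium is in mixed strategies.
Let General X play A with probability p. General Y is indifferent when 15p + 8(1−p) = 6p + 10(1−p), giving p = 2/11.

2/11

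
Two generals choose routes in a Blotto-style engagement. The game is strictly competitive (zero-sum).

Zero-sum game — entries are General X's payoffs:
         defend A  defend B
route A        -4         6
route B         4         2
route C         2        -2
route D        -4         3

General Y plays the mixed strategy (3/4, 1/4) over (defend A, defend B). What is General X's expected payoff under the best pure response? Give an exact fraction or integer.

7/2

route A: (-4)·(3/4) + (6)·(1/4) = -3/2.
route B: (4)·(3/4) + (2)·(1/4) = 7/2.
route C: (2)·(3/4) + (-2)·(1/4) = 1.
route D: (-4)·(3/4) + (3)·(1/4) = -9/4.
The best pure response is route B with expected payoff 7/2.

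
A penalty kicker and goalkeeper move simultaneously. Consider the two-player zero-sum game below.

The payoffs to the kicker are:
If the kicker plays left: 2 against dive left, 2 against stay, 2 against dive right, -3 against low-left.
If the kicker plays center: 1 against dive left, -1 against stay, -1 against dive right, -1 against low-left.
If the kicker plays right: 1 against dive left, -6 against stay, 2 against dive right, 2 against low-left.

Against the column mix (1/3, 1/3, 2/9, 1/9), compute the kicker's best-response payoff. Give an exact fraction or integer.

left: (2)·(1/3) + (2)·(1/3) + (2)·(2/9) + (-3)·(1/9) = 13/9.
center: (1)·(1/3) + (-1)·(1/3) + (-1)·(2/9) + (-1)·(1/9) = -1/3.
right: (1)·(1/3) + (-6)·(1/3) + (2)·(2/9) + (2)·(1/9) = -1.
The best pure response is left with expected payoff 13/9.

13/9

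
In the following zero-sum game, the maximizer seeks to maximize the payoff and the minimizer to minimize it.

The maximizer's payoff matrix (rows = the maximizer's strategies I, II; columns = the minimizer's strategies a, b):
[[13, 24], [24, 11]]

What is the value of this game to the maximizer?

Row minima are 13 and 11, so the maximizer's maximin is 13; column maxima are 24 and 24, so the minimizer's minimax is 24. These differ, so the equilibrium is in mixed strategies.
Let the maximizer play I with probability p. The minimizer is indifferent when 13p + 24(1−p) = 24p + 11(1−p), giving p = 13/24.
Let the minimizer play a with probability q. The maximizer is indifferent when 13q + 24(1−q) = 24q + 11(1−q), giving q = 13/24.
The value is 13·(13/24) + (24)·(11/24) = 433/24.

433/24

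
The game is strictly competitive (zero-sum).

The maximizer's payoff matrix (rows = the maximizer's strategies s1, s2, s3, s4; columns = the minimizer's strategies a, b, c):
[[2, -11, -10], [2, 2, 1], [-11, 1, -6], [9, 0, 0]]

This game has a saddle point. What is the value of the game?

1

Row minima: -11, 1, -11, 0 → the maximizer's maximin is 1.
Column maxima: 9, 2, 1 → the minimizer's minimax is 1.
They coincide at (s2, c), so the value is 1.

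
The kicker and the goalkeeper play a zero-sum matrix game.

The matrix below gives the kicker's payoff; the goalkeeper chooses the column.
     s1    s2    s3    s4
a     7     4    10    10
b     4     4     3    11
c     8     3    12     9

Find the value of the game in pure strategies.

4

Row minima: 4, 3, 3 → the kicker's maximin is 4.
Column maxima: 8, 4, 12, 11 → the goalkeeper's minimax is 4.
They coincide at (a, s2), so the value is 4.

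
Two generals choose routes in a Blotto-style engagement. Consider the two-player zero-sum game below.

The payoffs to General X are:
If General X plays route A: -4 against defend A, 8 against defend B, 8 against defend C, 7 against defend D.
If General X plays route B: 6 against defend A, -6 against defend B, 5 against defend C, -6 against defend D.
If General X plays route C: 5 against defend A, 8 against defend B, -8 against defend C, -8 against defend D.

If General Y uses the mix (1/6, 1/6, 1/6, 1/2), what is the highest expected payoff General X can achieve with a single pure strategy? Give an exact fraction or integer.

route A: (-4)·(1/6) + (8)·(1/6) + (8)·(1/6) + (7)·(1/2) = 11/2.
route B: (6)·(1/6) + (-6)·(1/6) + (5)·(1/6) + (-6)·(1/2) = -13/6.
route C: (5)·(1/6) + (8)·(1/6) + (-8)·(1/6) + (-8)·(1/2) = -19/6.
The best pure response is route A with expected payoff 11/2.

11/2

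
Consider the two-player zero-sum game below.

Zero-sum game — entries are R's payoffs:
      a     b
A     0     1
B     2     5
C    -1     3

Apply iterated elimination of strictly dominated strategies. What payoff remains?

Column b is strictly dominated by a for C (0<1, 2<5, -1<3); eliminate b.
Row A is strictly dominated by row B (2>0); eliminate A.
Row C is strictly dominated by row B (2>-1); eliminate C.
Only (B, a) remains, with payoff 2.

2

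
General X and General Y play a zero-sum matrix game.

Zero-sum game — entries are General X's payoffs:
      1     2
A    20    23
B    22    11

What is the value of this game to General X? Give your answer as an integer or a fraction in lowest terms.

143/7

Row minima are 20 and 11, so General X's maximin is 20; column maxima are 22 and 23, so General Y's minimax is 22. These differ, so the equilibrium is in mixed strategies.
Let General X play A with probability p. General Y is indifferent when 20p + 22(1−p) = 23p + 11(1−p), giving p = 11/14.
Let General Y play 1 with probability q. General X is indifferent when 20q + 23(1−q) = 22q + 11(1−q), giving q = 6/7.
The value is 20·(6/7) + (23)·(1/7) = 143/7.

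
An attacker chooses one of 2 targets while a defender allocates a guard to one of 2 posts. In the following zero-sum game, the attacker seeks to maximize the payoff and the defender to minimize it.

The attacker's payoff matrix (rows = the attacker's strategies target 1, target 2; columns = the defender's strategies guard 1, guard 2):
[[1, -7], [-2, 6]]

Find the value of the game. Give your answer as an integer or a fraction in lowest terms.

-1/2

Row minima are -7 and -2, so the attacker's maximin is -2; column maxima are 1 and 6, so the defender's minimax is 1. These differ, so the equilibrium is in mixed strategies.
Let the attacker play target 1 with probability p. The defender is indifferent when p − 2(1−p) = −7p + 6(1−p), giving p = 1/2.
Let the defender play guard 1 with probability q. The attacker is indifferent when q − 7(1−q) = −2q + 6(1−q), giving q = 13/16.
The value is 1·(13/16) + (-7)·(3/16) = -1/2.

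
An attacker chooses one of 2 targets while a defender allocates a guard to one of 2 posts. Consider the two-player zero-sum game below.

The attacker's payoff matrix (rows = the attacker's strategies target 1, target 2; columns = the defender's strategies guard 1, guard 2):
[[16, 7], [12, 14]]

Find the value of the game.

140/11

Row minima are 7 and 12, so the attacker's maximin is 12; column maxima are 16 and 14, so the defender's minimax is 14. These differ, so the equilibrium is in mixed strategies.
Let the attacker play target 1 with probability p. The defender is indifferent when 16p + 12(1−p) = 7p + 14(1−p), giving p = 2/11.
Let the defender play guard 1 with probability q. The attacker is indifferent when 16q + 7(1−q) = 12q + 14(1−q), giving q = 7/11.
The value is 16·(7/11) + (7)·(4/11) = 140/11.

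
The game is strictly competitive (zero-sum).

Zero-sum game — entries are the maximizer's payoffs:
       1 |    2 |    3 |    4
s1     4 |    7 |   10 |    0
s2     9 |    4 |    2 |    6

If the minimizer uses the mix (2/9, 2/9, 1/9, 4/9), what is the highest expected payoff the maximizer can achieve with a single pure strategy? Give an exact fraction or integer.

s1: (4)·(2/9) + (7)·(2/9) + (10)·(1/9) + (0)·(4/9) = 32/9.
s2: (9)·(2/9) + (4)·(2/9) + (2)·(1/9) + (6)·(4/9) = 52/9.
The best pure response is s2 with expected payoff 52/9.

52/9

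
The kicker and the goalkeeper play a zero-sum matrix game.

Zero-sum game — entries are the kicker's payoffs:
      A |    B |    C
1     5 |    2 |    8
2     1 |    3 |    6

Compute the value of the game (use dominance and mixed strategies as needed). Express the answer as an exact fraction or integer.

Column C is strictly dominated by B for the goalkeeper (it gives the kicker more in every row).
The remaining 2×2 game on (1, 2) × (A, B) has no saddle point. Let the kicker play 1 with probability p; indifference gives 5p + (1−p) = 2p + 3(1−p), so p = 2/5.
Similarly the goalkeeper's optimal q on A is 1/5, and the value is 5·(1/5) + (2)·(4/5) = 13/5.

13/5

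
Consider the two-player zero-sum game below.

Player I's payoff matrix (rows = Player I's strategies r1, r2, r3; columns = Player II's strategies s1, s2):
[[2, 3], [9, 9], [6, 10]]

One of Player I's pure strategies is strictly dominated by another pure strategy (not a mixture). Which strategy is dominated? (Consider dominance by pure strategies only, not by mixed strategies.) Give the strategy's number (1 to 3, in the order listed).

1

Compare r1 with r2: 9 > 2, 9 > 3.
So r2 strictly dominates r1 for Player I; r1 is strictly dominated.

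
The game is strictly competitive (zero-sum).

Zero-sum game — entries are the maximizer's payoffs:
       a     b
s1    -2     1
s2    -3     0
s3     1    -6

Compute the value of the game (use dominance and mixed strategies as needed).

-11/10

Row s2 is strictly dominated by row s1, so the maximizer never plays it.
The remaining 2×2 game on (s1, s3) × (a, b) has no saddle point. Let the maximizer play s1 with probability p; indifference gives −2p + (1−p) = p − 6(1−p), so p = 7/10.
Similarly the minimizer's optimal q on a is 7/10, and the value is -2·(7/10) + (1)·(3/10) = -11/10.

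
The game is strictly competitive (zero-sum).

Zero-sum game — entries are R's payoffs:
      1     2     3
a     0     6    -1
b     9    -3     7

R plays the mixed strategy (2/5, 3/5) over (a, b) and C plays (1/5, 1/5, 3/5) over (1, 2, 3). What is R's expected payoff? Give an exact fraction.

Against (1/5, 1/5, 3/5), each row's expected payoff is a: 3/5; b: 27/5.
Taking the (2/5, 3/5)-weighted average: (2/5)·(3/5) + (3/5)·(27/5) = 87/25.

87/25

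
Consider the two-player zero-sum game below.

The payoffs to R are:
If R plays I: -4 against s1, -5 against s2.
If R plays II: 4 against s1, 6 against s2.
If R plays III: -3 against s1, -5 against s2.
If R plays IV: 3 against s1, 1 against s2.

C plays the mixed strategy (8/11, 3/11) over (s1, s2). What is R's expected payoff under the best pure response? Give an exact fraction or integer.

I: (-4)·(8/11) + (-5)·(3/11) = -47/11.
II: (4)·(8/11) + (6)·(3/11) = 50/11.
III: (-3)·(8/11) + (-5)·(3/11) = -39/11.
IV: (3)·(8/11) + (1)·(3/11) = 27/11.
The best pure response is II with expected payoff 50/11.

50/11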